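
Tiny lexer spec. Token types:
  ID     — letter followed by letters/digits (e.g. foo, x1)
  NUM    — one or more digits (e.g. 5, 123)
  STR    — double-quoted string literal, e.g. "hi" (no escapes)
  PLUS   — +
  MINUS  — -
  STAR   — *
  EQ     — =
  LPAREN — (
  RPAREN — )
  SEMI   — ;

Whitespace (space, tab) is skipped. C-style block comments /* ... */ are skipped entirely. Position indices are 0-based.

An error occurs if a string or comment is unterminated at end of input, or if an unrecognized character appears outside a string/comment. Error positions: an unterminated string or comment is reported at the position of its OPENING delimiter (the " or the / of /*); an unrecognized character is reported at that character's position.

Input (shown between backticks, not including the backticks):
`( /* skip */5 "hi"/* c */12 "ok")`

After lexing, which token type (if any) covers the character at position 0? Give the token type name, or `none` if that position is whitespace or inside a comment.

pos=0: emit LPAREN '('
pos=2: enter COMMENT mode (saw '/*')
exit COMMENT mode (now at pos=12)
pos=12: emit NUM '5' (now at pos=13)
pos=14: enter STRING mode
pos=14: emit STR "hi" (now at pos=18)
pos=18: enter COMMENT mode (saw '/*')
exit COMMENT mode (now at pos=25)
pos=25: emit NUM '12' (now at pos=27)
pos=28: enter STRING mode
pos=28: emit STR "ok" (now at pos=32)
pos=32: emit RPAREN ')'
DONE. 6 tokens: [LPAREN, NUM, STR, NUM, STR, RPAREN]
Position 0: char is '(' -> LPAREN

Answer: LPAREN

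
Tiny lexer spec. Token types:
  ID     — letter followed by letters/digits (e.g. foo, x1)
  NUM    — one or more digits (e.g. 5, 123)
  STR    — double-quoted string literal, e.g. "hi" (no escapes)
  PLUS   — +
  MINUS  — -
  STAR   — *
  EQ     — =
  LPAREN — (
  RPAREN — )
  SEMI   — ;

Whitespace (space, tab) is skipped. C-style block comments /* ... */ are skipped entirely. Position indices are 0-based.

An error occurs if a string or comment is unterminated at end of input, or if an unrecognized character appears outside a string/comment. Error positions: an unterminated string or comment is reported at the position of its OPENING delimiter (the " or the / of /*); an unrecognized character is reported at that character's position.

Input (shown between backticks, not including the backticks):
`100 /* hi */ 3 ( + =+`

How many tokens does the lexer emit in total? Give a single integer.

Answer: 6

Derivation:
pos=0: emit NUM '100' (now at pos=3)
pos=4: enter COMMENT mode (saw '/*')
exit COMMENT mode (now at pos=12)
pos=13: emit NUM '3' (now at pos=14)
pos=15: emit LPAREN '('
pos=17: emit PLUS '+'
pos=19: emit EQ '='
pos=20: emit PLUS '+'
DONE. 6 tokens: [NUM, NUM, LPAREN, PLUS, EQ, PLUS]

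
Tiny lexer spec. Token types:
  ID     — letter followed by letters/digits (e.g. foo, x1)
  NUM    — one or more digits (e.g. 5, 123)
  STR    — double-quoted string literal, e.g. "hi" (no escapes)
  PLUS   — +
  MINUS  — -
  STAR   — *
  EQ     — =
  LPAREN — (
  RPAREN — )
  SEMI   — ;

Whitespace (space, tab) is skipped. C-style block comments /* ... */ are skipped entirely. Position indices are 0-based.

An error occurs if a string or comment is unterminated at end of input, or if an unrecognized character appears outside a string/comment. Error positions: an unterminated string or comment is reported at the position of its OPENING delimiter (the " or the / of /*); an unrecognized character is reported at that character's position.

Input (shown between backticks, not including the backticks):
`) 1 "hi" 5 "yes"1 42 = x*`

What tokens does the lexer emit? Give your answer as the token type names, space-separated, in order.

Answer: RPAREN NUM STR NUM STR NUM NUM EQ ID STAR

Derivation:
pos=0: emit RPAREN ')'
pos=2: emit NUM '1' (now at pos=3)
pos=4: enter STRING mode
pos=4: emit STR "hi" (now at pos=8)
pos=9: emit NUM '5' (now at pos=10)
pos=11: enter STRING mode
pos=11: emit STR "yes" (now at pos=16)
pos=16: emit NUM '1' (now at pos=17)
pos=18: emit NUM '42' (now at pos=20)
pos=21: emit EQ '='
pos=23: emit ID 'x' (now at pos=24)
pos=24: emit STAR '*'
DONE. 10 tokens: [RPAREN, NUM, STR, NUM, STR, NUM, NUM, EQ, ID, STAR]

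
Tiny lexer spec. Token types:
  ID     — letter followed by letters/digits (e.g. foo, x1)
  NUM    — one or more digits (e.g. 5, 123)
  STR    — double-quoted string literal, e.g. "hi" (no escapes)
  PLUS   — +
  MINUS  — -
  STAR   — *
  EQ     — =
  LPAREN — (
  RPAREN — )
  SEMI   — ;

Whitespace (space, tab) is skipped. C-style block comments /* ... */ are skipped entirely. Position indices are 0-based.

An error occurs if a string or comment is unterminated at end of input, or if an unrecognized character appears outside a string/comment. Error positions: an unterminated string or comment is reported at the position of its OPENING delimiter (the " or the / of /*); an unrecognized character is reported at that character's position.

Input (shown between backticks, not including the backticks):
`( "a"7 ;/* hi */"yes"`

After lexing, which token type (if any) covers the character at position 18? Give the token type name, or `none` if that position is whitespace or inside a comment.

pos=0: emit LPAREN '('
pos=2: enter STRING mode
pos=2: emit STR "a" (now at pos=5)
pos=5: emit NUM '7' (now at pos=6)
pos=7: emit SEMI ';'
pos=8: enter COMMENT mode (saw '/*')
exit COMMENT mode (now at pos=16)
pos=16: enter STRING mode
pos=16: emit STR "yes" (now at pos=21)
DONE. 5 tokens: [LPAREN, STR, NUM, SEMI, STR]
Position 18: char is 'e' -> STR

Answer: STR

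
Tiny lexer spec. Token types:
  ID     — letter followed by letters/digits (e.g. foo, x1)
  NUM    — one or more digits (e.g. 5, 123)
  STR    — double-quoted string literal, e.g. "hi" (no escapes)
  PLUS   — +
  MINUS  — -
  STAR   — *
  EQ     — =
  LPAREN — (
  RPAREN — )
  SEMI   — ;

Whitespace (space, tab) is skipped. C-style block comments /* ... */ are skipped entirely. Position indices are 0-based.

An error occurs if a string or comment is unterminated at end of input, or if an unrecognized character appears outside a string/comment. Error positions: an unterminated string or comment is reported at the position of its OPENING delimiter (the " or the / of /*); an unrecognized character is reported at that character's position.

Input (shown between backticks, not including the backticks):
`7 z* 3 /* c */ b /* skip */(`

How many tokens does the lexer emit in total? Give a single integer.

Answer: 6

Derivation:
pos=0: emit NUM '7' (now at pos=1)
pos=2: emit ID 'z' (now at pos=3)
pos=3: emit STAR '*'
pos=5: emit NUM '3' (now at pos=6)
pos=7: enter COMMENT mode (saw '/*')
exit COMMENT mode (now at pos=14)
pos=15: emit ID 'b' (now at pos=16)
pos=17: enter COMMENT mode (saw '/*')
exit COMMENT mode (now at pos=27)
pos=27: emit LPAREN '('
DONE. 6 tokens: [NUM, ID, STAR, NUM, ID, LPAREN]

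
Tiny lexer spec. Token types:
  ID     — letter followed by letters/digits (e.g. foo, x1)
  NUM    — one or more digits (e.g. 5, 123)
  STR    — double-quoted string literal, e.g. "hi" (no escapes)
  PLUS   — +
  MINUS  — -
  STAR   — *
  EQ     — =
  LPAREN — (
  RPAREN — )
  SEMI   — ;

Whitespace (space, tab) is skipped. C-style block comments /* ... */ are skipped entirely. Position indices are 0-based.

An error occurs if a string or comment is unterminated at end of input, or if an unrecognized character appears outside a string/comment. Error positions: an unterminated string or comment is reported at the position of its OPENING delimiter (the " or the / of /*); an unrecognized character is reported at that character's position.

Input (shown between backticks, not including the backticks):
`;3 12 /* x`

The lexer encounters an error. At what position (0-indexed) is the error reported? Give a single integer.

Answer: 6

Derivation:
pos=0: emit SEMI ';'
pos=1: emit NUM '3' (now at pos=2)
pos=3: emit NUM '12' (now at pos=5)
pos=6: enter COMMENT mode (saw '/*')
pos=6: ERROR — unterminated comment (reached EOF)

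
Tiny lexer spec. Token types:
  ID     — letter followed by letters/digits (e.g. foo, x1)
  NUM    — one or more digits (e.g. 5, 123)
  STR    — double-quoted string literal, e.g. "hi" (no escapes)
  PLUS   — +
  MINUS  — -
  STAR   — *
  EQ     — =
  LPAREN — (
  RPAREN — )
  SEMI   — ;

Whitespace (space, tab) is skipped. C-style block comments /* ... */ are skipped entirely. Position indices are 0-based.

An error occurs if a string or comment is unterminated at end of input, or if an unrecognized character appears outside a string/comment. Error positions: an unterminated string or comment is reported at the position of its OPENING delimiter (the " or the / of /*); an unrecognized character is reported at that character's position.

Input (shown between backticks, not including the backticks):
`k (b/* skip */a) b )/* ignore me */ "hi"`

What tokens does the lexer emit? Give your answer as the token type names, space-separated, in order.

pos=0: emit ID 'k' (now at pos=1)
pos=2: emit LPAREN '('
pos=3: emit ID 'b' (now at pos=4)
pos=4: enter COMMENT mode (saw '/*')
exit COMMENT mode (now at pos=14)
pos=14: emit ID 'a' (now at pos=15)
pos=15: emit RPAREN ')'
pos=17: emit ID 'b' (now at pos=18)
pos=19: emit RPAREN ')'
pos=20: enter COMMENT mode (saw '/*')
exit COMMENT mode (now at pos=35)
pos=36: enter STRING mode
pos=36: emit STR "hi" (now at pos=40)
DONE. 8 tokens: [ID, LPAREN, ID, ID, RPAREN, ID, RPAREN, STR]

Answer: ID LPAREN ID ID RPAREN ID RPAREN STR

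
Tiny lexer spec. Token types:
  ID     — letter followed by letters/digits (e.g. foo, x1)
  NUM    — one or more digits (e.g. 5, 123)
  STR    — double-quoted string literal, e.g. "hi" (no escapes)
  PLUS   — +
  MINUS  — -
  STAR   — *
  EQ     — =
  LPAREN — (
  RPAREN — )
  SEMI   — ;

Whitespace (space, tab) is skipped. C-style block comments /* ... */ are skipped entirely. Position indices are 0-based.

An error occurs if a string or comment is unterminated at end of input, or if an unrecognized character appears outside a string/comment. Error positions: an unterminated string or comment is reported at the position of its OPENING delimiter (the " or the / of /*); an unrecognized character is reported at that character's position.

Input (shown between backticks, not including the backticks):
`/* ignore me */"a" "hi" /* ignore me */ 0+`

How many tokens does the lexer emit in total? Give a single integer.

pos=0: enter COMMENT mode (saw '/*')
exit COMMENT mode (now at pos=15)
pos=15: enter STRING mode
pos=15: emit STR "a" (now at pos=18)
pos=19: enter STRING mode
pos=19: emit STR "hi" (now at pos=23)
pos=24: enter COMMENT mode (saw '/*')
exit COMMENT mode (now at pos=39)
pos=40: emit NUM '0' (now at pos=41)
pos=41: emit PLUS '+'
DONE. 4 tokens: [STR, STR, NUM, PLUS]

Answer: 4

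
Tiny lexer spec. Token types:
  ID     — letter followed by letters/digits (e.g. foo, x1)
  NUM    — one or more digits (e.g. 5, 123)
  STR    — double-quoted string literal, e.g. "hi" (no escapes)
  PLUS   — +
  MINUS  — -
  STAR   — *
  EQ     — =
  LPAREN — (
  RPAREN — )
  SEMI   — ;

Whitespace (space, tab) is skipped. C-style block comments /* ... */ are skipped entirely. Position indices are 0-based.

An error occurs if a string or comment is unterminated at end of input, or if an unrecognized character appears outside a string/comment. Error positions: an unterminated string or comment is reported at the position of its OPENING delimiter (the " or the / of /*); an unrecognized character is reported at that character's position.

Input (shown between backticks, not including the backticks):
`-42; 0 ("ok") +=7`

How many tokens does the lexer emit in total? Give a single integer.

Answer: 10

Derivation:
pos=0: emit MINUS '-'
pos=1: emit NUM '42' (now at pos=3)
pos=3: emit SEMI ';'
pos=5: emit NUM '0' (now at pos=6)
pos=7: emit LPAREN '('
pos=8: enter STRING mode
pos=8: emit STR "ok" (now at pos=12)
pos=12: emit RPAREN ')'
pos=14: emit PLUS '+'
pos=15: emit EQ '='
pos=16: emit NUM '7' (now at pos=17)
DONE. 10 tokens: [MINUS, NUM, SEMI, NUM, LPAREN, STR, RPAREN, PLUS, EQ, NUM]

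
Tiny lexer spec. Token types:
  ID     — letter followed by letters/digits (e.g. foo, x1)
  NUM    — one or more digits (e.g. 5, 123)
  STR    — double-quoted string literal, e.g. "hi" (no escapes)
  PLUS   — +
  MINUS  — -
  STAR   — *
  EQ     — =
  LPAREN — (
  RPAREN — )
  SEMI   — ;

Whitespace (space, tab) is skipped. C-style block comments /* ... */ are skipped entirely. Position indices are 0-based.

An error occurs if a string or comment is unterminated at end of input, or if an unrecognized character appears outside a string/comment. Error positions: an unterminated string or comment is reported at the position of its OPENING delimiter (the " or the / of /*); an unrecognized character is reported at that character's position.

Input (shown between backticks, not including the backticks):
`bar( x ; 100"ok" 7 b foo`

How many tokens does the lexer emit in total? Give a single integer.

Answer: 9

Derivation:
pos=0: emit ID 'bar' (now at pos=3)
pos=3: emit LPAREN '('
pos=5: emit ID 'x' (now at pos=6)
pos=7: emit SEMI ';'
pos=9: emit NUM '100' (now at pos=12)
pos=12: enter STRING mode
pos=12: emit STR "ok" (now at pos=16)
pos=17: emit NUM '7' (now at pos=18)
pos=19: emit ID 'b' (now at pos=20)
pos=21: emit ID 'foo' (now at pos=24)
DONE. 9 tokens: [ID, LPAREN, ID, SEMI, NUM, STR, NUM, ID, ID]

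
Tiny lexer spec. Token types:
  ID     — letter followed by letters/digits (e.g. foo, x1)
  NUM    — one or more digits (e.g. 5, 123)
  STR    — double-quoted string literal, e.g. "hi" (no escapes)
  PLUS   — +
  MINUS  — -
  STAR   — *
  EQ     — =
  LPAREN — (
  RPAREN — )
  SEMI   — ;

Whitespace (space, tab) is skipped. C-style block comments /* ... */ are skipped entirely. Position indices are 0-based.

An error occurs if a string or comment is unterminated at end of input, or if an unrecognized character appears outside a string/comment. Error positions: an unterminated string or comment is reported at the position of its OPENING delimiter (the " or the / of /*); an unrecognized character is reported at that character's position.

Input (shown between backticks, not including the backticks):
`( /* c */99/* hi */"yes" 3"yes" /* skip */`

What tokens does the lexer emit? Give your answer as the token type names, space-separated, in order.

pos=0: emit LPAREN '('
pos=2: enter COMMENT mode (saw '/*')
exit COMMENT mode (now at pos=9)
pos=9: emit NUM '99' (now at pos=11)
pos=11: enter COMMENT mode (saw '/*')
exit COMMENT mode (now at pos=19)
pos=19: enter STRING mode
pos=19: emit STR "yes" (now at pos=24)
pos=25: emit NUM '3' (now at pos=26)
pos=26: enter STRING mode
pos=26: emit STR "yes" (now at pos=31)
pos=32: enter COMMENT mode (saw '/*')
exit COMMENT mode (now at pos=42)
DONE. 5 tokens: [LPAREN, NUM, STR, NUM, STR]

Answer: LPAREN NUM STR NUM STR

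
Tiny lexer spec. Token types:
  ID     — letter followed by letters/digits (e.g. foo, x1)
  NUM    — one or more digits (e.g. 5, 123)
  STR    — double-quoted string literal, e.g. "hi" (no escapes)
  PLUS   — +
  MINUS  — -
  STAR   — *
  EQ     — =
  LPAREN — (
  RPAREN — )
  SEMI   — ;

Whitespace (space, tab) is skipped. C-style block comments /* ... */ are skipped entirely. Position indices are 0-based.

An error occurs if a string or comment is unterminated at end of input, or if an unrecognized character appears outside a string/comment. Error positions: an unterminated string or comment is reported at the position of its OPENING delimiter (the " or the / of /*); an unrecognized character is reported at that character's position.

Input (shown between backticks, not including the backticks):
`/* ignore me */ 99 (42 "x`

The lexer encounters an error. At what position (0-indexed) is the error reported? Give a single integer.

Answer: 23

Derivation:
pos=0: enter COMMENT mode (saw '/*')
exit COMMENT mode (now at pos=15)
pos=16: emit NUM '99' (now at pos=18)
pos=19: emit LPAREN '('
pos=20: emit NUM '42' (now at pos=22)
pos=23: enter STRING mode
pos=23: ERROR — unterminated string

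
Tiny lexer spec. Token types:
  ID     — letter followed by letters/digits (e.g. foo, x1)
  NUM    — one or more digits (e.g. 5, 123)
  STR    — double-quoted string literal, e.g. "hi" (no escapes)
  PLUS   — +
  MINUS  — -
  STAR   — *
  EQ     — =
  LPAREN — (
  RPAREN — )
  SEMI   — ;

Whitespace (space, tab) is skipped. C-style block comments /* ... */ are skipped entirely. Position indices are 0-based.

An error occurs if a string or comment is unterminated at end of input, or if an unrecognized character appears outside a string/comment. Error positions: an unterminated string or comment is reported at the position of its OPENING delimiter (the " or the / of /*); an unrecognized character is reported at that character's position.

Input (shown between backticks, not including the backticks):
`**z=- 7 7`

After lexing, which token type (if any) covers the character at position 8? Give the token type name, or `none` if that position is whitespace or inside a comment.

pos=0: emit STAR '*'
pos=1: emit STAR '*'
pos=2: emit ID 'z' (now at pos=3)
pos=3: emit EQ '='
pos=4: emit MINUS '-'
pos=6: emit NUM '7' (now at pos=7)
pos=8: emit NUM '7' (now at pos=9)
DONE. 7 tokens: [STAR, STAR, ID, EQ, MINUS, NUM, NUM]
Position 8: char is '7' -> NUM

Answer: NUM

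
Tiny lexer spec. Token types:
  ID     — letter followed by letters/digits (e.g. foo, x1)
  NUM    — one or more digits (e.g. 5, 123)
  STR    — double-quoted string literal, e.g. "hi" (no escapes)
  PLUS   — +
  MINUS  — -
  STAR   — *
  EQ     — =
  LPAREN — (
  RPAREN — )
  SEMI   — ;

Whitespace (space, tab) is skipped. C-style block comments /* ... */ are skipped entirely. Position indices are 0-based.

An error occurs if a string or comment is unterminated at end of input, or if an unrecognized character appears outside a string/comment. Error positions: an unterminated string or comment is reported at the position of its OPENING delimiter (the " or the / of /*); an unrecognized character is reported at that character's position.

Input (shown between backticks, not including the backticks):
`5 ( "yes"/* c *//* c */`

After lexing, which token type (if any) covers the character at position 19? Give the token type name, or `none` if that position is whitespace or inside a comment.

Answer: none

Derivation:
pos=0: emit NUM '5' (now at pos=1)
pos=2: emit LPAREN '('
pos=4: enter STRING mode
pos=4: emit STR "yes" (now at pos=9)
pos=9: enter COMMENT mode (saw '/*')
exit COMMENT mode (now at pos=16)
pos=16: enter COMMENT mode (saw '/*')
exit COMMENT mode (now at pos=23)
DONE. 3 tokens: [NUM, LPAREN, STR]
Position 19: char is 'c' -> none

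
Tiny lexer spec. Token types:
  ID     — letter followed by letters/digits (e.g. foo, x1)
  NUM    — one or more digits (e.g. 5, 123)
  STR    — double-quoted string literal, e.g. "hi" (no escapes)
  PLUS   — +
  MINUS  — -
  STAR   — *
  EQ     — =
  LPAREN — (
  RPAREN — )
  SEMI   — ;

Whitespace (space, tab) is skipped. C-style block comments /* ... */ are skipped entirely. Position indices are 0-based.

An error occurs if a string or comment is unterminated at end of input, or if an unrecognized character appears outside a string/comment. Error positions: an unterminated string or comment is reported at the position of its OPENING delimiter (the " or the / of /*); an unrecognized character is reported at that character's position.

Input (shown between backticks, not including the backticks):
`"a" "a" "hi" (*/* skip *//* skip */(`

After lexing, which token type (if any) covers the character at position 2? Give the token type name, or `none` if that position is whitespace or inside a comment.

pos=0: enter STRING mode
pos=0: emit STR "a" (now at pos=3)
pos=4: enter STRING mode
pos=4: emit STR "a" (now at pos=7)
pos=8: enter STRING mode
pos=8: emit STR "hi" (now at pos=12)
pos=13: emit LPAREN '('
pos=14: emit STAR '*'
pos=15: enter COMMENT mode (saw '/*')
exit COMMENT mode (now at pos=25)
pos=25: enter COMMENT mode (saw '/*')
exit COMMENT mode (now at pos=35)
pos=35: emit LPAREN '('
DONE. 6 tokens: [STR, STR, STR, LPAREN, STAR, LPAREN]
Position 2: char is '"' -> STR

Answer: STR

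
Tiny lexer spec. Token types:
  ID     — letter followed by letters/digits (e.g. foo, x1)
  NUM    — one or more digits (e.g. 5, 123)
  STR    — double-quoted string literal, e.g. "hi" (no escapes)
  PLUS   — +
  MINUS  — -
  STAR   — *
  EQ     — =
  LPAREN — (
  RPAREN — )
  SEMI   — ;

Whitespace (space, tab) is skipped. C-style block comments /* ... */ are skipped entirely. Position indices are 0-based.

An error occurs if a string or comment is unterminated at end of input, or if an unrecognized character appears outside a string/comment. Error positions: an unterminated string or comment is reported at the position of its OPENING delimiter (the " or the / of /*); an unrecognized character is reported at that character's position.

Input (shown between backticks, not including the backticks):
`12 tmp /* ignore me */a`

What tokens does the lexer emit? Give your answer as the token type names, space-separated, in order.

pos=0: emit NUM '12' (now at pos=2)
pos=3: emit ID 'tmp' (now at pos=6)
pos=7: enter COMMENT mode (saw '/*')
exit COMMENT mode (now at pos=22)
pos=22: emit ID 'a' (now at pos=23)
DONE. 3 tokens: [NUM, ID, ID]

Answer: NUM ID ID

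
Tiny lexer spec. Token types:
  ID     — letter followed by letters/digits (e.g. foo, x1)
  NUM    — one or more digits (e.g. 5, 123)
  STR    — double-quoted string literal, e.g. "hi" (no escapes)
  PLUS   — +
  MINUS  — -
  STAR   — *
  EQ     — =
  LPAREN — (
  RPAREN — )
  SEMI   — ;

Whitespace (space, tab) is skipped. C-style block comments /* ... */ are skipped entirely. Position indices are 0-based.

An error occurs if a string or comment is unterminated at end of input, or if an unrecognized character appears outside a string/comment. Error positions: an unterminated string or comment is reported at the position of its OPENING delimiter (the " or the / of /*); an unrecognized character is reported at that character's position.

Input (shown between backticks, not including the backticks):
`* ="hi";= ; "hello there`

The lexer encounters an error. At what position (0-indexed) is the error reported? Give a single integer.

pos=0: emit STAR '*'
pos=2: emit EQ '='
pos=3: enter STRING mode
pos=3: emit STR "hi" (now at pos=7)
pos=7: emit SEMI ';'
pos=8: emit EQ '='
pos=10: emit SEMI ';'
pos=12: enter STRING mode
pos=12: ERROR — unterminated string

Answer: 12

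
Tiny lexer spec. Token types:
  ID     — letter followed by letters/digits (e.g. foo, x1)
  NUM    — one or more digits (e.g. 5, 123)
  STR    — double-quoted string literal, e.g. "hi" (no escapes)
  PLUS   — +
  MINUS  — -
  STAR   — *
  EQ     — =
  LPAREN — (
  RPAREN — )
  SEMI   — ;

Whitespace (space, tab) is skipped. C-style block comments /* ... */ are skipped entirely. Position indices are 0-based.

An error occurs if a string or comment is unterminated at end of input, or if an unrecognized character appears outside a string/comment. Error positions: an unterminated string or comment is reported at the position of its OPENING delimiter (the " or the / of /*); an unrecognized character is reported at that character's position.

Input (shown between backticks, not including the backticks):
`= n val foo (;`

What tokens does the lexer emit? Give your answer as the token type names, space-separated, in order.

Answer: EQ ID ID ID LPAREN SEMI

Derivation:
pos=0: emit EQ '='
pos=2: emit ID 'n' (now at pos=3)
pos=4: emit ID 'val' (now at pos=7)
pos=8: emit ID 'foo' (now at pos=11)
pos=12: emit LPAREN '('
pos=13: emit SEMI ';'
DONE. 6 tokens: [EQ, ID, ID, ID, LPAREN, SEMI]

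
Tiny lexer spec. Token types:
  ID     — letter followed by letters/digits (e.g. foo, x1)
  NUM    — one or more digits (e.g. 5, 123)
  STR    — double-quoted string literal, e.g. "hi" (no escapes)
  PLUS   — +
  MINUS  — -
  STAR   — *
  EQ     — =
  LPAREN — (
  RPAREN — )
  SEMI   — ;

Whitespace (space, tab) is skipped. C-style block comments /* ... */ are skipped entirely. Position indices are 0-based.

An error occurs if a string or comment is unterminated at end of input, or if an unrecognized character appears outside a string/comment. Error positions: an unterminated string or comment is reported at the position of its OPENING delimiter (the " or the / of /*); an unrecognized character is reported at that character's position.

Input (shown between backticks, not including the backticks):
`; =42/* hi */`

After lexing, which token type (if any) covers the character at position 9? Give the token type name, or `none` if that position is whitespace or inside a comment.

pos=0: emit SEMI ';'
pos=2: emit EQ '='
pos=3: emit NUM '42' (now at pos=5)
pos=5: enter COMMENT mode (saw '/*')
exit COMMENT mode (now at pos=13)
DONE. 3 tokens: [SEMI, EQ, NUM]
Position 9: char is 'i' -> none

Answer: none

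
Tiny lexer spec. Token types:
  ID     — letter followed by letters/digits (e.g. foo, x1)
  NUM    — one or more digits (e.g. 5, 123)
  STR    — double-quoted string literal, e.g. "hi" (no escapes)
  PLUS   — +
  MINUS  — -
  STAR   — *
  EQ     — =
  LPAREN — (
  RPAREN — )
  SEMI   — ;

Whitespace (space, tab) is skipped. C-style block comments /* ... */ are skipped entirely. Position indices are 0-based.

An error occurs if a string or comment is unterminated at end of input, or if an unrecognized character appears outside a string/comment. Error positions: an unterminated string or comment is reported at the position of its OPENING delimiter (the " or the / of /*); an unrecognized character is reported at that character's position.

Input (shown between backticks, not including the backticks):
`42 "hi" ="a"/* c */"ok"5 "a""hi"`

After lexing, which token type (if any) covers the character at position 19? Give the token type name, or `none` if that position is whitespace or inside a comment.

Answer: STR

Derivation:
pos=0: emit NUM '42' (now at pos=2)
pos=3: enter STRING mode
pos=3: emit STR "hi" (now at pos=7)
pos=8: emit EQ '='
pos=9: enter STRING mode
pos=9: emit STR "a" (now at pos=12)
pos=12: enter COMMENT mode (saw '/*')
exit COMMENT mode (now at pos=19)
pos=19: enter STRING mode
pos=19: emit STR "ok" (now at pos=23)
pos=23: emit NUM '5' (now at pos=24)
pos=25: enter STRING mode
pos=25: emit STR "a" (now at pos=28)
pos=28: enter STRING mode
pos=28: emit STR "hi" (now at pos=32)
DONE. 8 tokens: [NUM, STR, EQ, STR, STR, NUM, STR, STR]
Position 19: char is '"' -> STR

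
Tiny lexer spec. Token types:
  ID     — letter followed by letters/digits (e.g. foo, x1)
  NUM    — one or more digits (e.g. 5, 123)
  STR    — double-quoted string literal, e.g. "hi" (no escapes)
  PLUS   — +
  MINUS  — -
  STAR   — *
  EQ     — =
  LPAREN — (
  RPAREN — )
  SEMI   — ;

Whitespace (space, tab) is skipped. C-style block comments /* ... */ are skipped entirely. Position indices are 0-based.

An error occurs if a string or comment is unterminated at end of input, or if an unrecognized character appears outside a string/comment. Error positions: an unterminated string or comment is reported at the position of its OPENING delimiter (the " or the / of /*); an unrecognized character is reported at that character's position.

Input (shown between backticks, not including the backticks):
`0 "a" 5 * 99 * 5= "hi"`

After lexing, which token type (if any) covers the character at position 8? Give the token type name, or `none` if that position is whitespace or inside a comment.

Answer: STAR

Derivation:
pos=0: emit NUM '0' (now at pos=1)
pos=2: enter STRING mode
pos=2: emit STR "a" (now at pos=5)
pos=6: emit NUM '5' (now at pos=7)
pos=8: emit STAR '*'
pos=10: emit NUM '99' (now at pos=12)
pos=13: emit STAR '*'
pos=15: emit NUM '5' (now at pos=16)
pos=16: emit EQ '='
pos=18: enter STRING mode
pos=18: emit STR "hi" (now at pos=22)
DONE. 9 tokens: [NUM, STR, NUM, STAR, NUM, STAR, NUM, EQ, STR]
Position 8: char is '*' -> STAR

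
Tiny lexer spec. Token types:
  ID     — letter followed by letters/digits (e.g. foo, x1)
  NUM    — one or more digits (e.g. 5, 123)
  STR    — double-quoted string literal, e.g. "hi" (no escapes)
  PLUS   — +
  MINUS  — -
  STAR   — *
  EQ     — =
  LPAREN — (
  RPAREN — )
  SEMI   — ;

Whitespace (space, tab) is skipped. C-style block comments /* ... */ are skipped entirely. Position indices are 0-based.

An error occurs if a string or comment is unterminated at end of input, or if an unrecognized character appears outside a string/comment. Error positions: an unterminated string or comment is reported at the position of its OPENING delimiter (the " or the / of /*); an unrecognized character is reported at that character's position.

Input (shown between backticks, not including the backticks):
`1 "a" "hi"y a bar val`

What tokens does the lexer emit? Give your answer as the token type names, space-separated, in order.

Answer: NUM STR STR ID ID ID ID

Derivation:
pos=0: emit NUM '1' (now at pos=1)
pos=2: enter STRING mode
pos=2: emit STR "a" (now at pos=5)
pos=6: enter STRING mode
pos=6: emit STR "hi" (now at pos=10)
pos=10: emit ID 'y' (now at pos=11)
pos=12: emit ID 'a' (now at pos=13)
pos=14: emit ID 'bar' (now at pos=17)
pos=18: emit ID 'val' (now at pos=21)
DONE. 7 tokens: [NUM, STR, STR, ID, ID, ID, ID]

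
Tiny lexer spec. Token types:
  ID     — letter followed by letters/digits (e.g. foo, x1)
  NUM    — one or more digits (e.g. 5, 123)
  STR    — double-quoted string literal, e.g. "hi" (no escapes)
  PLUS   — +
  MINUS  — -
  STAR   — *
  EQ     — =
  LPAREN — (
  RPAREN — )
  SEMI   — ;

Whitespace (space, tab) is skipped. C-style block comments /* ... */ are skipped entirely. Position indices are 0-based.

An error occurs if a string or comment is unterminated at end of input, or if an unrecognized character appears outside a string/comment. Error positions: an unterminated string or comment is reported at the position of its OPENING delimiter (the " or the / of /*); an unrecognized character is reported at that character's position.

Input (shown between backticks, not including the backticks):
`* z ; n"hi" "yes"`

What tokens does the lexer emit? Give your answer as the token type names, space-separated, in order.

pos=0: emit STAR '*'
pos=2: emit ID 'z' (now at pos=3)
pos=4: emit SEMI ';'
pos=6: emit ID 'n' (now at pos=7)
pos=7: enter STRING mode
pos=7: emit STR "hi" (now at pos=11)
pos=12: enter STRING mode
pos=12: emit STR "yes" (now at pos=17)
DONE. 6 tokens: [STAR, ID, SEMI, ID, STR, STR]

Answer: STAR ID SEMI ID STR STR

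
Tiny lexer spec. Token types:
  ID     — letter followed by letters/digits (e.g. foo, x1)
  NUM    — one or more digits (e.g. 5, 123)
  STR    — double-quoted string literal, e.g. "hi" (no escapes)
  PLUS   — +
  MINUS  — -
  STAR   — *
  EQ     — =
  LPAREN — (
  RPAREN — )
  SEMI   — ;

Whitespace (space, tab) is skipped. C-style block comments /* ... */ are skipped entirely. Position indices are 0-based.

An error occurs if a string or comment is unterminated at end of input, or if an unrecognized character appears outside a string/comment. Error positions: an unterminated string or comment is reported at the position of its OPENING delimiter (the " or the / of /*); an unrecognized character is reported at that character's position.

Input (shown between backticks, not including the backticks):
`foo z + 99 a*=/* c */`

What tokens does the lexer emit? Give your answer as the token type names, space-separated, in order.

pos=0: emit ID 'foo' (now at pos=3)
pos=4: emit ID 'z' (now at pos=5)
pos=6: emit PLUS '+'
pos=8: emit NUM '99' (now at pos=10)
pos=11: emit ID 'a' (now at pos=12)
pos=12: emit STAR '*'
pos=13: emit EQ '='
pos=14: enter COMMENT mode (saw '/*')
exit COMMENT mode (now at pos=21)
DONE. 7 tokens: [ID, ID, PLUS, NUM, ID, STAR, EQ]

Answer: ID ID PLUS NUM ID STAR EQ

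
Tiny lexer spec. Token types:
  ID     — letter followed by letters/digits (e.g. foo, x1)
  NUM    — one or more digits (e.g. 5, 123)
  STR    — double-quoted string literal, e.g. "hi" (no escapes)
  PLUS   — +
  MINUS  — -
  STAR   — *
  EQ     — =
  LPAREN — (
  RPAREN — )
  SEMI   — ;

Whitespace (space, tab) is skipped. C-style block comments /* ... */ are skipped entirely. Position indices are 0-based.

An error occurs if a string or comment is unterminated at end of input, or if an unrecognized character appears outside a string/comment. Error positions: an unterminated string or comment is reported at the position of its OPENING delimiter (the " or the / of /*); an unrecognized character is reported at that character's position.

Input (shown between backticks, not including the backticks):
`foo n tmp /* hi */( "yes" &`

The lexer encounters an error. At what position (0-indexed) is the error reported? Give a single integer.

Answer: 26

Derivation:
pos=0: emit ID 'foo' (now at pos=3)
pos=4: emit ID 'n' (now at pos=5)
pos=6: emit ID 'tmp' (now at pos=9)
pos=10: enter COMMENT mode (saw '/*')
exit COMMENT mode (now at pos=18)
pos=18: emit LPAREN '('
pos=20: enter STRING mode
pos=20: emit STR "yes" (now at pos=25)
pos=26: ERROR — unrecognized char '&'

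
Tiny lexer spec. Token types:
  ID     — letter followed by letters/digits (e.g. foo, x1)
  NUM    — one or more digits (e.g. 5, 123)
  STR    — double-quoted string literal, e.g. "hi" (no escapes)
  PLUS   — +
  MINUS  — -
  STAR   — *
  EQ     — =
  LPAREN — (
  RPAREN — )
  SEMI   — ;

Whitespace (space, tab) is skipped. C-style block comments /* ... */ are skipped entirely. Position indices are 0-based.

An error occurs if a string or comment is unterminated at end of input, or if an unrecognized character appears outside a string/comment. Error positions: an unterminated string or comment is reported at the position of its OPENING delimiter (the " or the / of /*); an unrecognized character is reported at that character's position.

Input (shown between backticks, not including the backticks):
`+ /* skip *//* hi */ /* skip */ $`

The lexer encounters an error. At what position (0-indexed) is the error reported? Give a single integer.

Answer: 32

Derivation:
pos=0: emit PLUS '+'
pos=2: enter COMMENT mode (saw '/*')
exit COMMENT mode (now at pos=12)
pos=12: enter COMMENT mode (saw '/*')
exit COMMENT mode (now at pos=20)
pos=21: enter COMMENT mode (saw '/*')
exit COMMENT mode (now at pos=31)
pos=32: ERROR — unrecognized char '$'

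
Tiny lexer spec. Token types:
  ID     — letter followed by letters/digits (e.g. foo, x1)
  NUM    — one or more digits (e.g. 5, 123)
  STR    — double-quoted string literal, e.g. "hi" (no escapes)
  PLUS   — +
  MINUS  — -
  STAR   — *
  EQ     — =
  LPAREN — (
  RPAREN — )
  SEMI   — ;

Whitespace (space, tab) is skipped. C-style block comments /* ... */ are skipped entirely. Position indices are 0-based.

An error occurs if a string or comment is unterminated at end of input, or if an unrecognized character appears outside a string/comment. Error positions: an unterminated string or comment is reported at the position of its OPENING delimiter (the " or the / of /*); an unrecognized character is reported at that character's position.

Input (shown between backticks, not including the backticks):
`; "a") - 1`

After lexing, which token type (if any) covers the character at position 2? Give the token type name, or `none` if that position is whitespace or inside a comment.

pos=0: emit SEMI ';'
pos=2: enter STRING mode
pos=2: emit STR "a" (now at pos=5)
pos=5: emit RPAREN ')'
pos=7: emit MINUS '-'
pos=9: emit NUM '1' (now at pos=10)
DONE. 5 tokens: [SEMI, STR, RPAREN, MINUS, NUM]
Position 2: char is '"' -> STR

Answer: STR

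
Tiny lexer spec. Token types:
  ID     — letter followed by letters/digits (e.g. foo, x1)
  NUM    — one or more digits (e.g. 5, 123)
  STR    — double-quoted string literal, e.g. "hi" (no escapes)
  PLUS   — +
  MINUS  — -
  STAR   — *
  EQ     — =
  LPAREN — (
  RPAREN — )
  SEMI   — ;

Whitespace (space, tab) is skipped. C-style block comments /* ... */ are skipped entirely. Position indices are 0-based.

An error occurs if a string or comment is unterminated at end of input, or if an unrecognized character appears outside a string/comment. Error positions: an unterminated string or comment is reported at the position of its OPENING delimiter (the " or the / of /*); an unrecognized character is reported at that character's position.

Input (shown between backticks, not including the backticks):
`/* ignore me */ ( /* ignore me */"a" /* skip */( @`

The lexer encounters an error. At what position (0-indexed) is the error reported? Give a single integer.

Answer: 49

Derivation:
pos=0: enter COMMENT mode (saw '/*')
exit COMMENT mode (now at pos=15)
pos=16: emit LPAREN '('
pos=18: enter COMMENT mode (saw '/*')
exit COMMENT mode (now at pos=33)
pos=33: enter STRING mode
pos=33: emit STR "a" (now at pos=36)
pos=37: enter COMMENT mode (saw '/*')
exit COMMENT mode (now at pos=47)
pos=47: emit LPAREN '('
pos=49: ERROR — unrecognized char '@'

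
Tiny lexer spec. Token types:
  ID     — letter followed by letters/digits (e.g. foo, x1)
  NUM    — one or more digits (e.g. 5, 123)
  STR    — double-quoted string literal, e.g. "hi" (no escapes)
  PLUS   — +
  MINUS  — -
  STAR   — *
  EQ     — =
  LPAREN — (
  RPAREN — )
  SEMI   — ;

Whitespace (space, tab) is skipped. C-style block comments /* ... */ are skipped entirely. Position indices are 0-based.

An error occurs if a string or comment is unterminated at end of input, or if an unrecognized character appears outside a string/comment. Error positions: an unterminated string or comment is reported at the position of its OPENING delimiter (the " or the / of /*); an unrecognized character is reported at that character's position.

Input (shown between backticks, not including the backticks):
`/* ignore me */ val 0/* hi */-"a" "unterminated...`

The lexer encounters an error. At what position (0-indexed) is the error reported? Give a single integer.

pos=0: enter COMMENT mode (saw '/*')
exit COMMENT mode (now at pos=15)
pos=16: emit ID 'val' (now at pos=19)
pos=20: emit NUM '0' (now at pos=21)
pos=21: enter COMMENT mode (saw '/*')
exit COMMENT mode (now at pos=29)
pos=29: emit MINUS '-'
pos=30: enter STRING mode
pos=30: emit STR "a" (now at pos=33)
pos=34: enter STRING mode
pos=34: ERROR — unterminated string

Answer: 34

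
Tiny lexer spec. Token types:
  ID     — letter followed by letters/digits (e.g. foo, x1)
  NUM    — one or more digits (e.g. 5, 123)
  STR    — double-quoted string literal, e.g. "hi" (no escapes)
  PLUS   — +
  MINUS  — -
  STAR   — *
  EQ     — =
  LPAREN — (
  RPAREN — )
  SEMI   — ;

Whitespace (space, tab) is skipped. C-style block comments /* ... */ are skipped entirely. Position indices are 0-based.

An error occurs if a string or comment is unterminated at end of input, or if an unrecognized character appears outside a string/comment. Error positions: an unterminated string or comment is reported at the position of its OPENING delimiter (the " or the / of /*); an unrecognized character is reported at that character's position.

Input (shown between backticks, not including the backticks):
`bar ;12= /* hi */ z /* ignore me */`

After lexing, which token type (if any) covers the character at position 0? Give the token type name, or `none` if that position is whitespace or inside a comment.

Answer: ID

Derivation:
pos=0: emit ID 'bar' (now at pos=3)
pos=4: emit SEMI ';'
pos=5: emit NUM '12' (now at pos=7)
pos=7: emit EQ '='
pos=9: enter COMMENT mode (saw '/*')
exit COMMENT mode (now at pos=17)
pos=18: emit ID 'z' (now at pos=19)
pos=20: enter COMMENT mode (saw '/*')
exit COMMENT mode (now at pos=35)
DONE. 5 tokens: [ID, SEMI, NUM, EQ, ID]
Position 0: char is 'b' -> ID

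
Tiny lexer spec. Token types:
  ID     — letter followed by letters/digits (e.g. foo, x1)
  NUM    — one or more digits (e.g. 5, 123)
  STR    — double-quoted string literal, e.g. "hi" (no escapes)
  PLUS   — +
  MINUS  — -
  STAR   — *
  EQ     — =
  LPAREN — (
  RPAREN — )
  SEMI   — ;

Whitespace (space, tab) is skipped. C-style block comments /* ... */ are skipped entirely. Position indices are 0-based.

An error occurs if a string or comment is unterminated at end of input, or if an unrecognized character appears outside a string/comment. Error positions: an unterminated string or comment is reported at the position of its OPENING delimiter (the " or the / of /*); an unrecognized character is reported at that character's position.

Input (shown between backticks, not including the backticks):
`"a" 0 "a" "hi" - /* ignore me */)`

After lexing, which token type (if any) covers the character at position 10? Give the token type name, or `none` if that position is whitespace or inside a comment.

pos=0: enter STRING mode
pos=0: emit STR "a" (now at pos=3)
pos=4: emit NUM '0' (now at pos=5)
pos=6: enter STRING mode
pos=6: emit STR "a" (now at pos=9)
pos=10: enter STRING mode
pos=10: emit STR "hi" (now at pos=14)
pos=15: emit MINUS '-'
pos=17: enter COMMENT mode (saw '/*')
exit COMMENT mode (now at pos=32)
pos=32: emit RPAREN ')'
DONE. 6 tokens: [STR, NUM, STR, STR, MINUS, RPAREN]
Position 10: char is '"' -> STR

Answer: STR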